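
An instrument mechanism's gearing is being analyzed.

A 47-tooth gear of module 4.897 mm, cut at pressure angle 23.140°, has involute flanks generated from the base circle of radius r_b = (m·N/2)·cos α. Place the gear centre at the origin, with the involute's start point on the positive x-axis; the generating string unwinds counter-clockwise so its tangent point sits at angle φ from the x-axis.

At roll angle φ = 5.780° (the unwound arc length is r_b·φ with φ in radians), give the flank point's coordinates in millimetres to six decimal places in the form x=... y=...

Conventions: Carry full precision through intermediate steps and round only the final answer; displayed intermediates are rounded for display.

x=106.358141 y=0.036176

class = single-mesh tooth geometry [base-circle involute, m = 4.897, 47T]
pitch radius r_p = m·N/2 = 4.897·47/2 = 115.079500
base radius r_b = r_p·cos α = 115.079500·cos 23.140° = 105.821052
roll angle φ = 5.780° = 0.10088003 rad
x = r_b·(cos φ + φ·sin φ) = 106.358141
y = r_b·(sin φ − φ·cos φ) = 0.036176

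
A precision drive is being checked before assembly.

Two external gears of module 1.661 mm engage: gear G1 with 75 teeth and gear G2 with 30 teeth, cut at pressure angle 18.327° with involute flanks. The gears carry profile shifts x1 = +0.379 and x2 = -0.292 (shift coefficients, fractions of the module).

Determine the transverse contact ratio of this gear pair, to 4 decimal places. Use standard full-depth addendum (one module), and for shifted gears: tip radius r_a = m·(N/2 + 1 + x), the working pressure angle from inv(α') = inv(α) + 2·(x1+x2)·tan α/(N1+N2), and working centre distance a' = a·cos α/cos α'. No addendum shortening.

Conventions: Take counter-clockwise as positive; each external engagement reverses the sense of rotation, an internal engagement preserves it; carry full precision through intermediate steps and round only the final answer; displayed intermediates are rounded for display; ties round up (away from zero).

single-mesh involute tooth geometry (75T engaging 30T at module 1.661)
base radii: r_b1 = 59.128116, r_b2 = 23.651247
tip radii: r_a1 = 64.578019, r_a2 = 26.090988
inv(α') = inv(18.327°) + 2·(+0.379-0.292)·tan α/(75+30) = 0.01192366  ⇒  α' = 18.60896°
a' = a·cos α / cos α' = 87.2025·cos 18.327°/cos 18.60896° = 87.345939
action lengths: √(r_a1²−r_b1²) = 25.965099, √(r_a2²−r_b2²) = 11.016269
base pitch p_b = π·m·cos α = 4.953506
CR = (25.965099 + 11.016269 − 87.345939·sin 18.60896°)/4.953506 = 1.838823
contact ratio ≈ 1.8388

1.8388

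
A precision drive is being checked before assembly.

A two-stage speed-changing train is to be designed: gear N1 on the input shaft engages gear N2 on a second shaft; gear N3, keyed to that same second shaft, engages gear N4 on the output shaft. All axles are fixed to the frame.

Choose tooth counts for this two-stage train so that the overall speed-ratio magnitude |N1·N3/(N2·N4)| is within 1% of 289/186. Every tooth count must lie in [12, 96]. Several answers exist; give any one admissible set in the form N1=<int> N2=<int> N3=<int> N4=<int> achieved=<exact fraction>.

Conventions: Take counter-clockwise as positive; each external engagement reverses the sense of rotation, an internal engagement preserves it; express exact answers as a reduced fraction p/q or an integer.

design class (target 289/186): fixed-axis compound train
target = 289/186 in lowest terms: an exact hit needs N1·N3 = k·289 and N2·N4 = k·186 for one integer k, every count in [12, 96]; additionally prefer no 1:1 stage (N1 ≠ N2, N3 ≠ N4)
k = 1: no 1:1-free in-range split of k·289 and k·186 into factor pairs; take k = 2
k = 2: N1·N3 = 578 = 17·34, N2·N4 = 372 = 12·31
achieved = 17·34/(12·31) = 289/186; |achieved − target| = 0 ≤ 289/18600 ✓

N1=17 N2=12 N3=34 N4=31 achieved=289/186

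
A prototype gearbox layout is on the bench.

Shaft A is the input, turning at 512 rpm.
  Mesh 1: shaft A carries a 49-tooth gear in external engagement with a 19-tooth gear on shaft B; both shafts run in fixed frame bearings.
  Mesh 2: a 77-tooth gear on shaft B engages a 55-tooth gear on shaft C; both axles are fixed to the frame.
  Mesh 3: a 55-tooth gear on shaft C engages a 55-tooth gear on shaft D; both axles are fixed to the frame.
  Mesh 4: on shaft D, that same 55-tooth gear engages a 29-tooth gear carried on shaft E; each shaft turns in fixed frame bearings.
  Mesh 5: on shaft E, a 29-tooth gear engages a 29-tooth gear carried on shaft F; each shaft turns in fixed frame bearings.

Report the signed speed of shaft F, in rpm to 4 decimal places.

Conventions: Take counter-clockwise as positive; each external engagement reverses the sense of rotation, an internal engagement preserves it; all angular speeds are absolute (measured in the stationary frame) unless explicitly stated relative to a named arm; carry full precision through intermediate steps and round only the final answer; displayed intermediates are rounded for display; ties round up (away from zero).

5-mesh fixed-axis compound train (all bearings frame-fixed)
mesh 1 [49T→19T]: ω = 512.0000×49/19 = 1320.4211 rpm, sense flips to −
mesh 2 [77T→55T]: ω = 1320.4211×77/55 = 1848.5895 rpm, sense flips to +
mesh 3 [55T→55T]: ω = 1848.5895×55/55 = 1848.5895 rpm, sense flips to −
mesh 4 [55T→29T]: ω = 1848.5895×55/29 = 3505.9456 rpm, sense flips to +
mesh 5 [29T→29T]: ω = 3505.9456×29/29 = 3505.9456 rpm, sense flips to −
signed output speed = -3505.9456 rpm

-3505.9456 rpm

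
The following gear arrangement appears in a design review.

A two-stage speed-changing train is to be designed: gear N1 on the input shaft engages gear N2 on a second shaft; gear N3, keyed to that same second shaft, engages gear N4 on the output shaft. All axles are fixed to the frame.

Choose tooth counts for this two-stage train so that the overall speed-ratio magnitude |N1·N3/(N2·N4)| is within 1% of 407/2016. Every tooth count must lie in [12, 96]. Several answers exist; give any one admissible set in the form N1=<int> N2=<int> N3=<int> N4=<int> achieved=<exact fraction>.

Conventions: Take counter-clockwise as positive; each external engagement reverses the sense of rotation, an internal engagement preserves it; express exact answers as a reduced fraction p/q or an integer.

2-stage fixed-axis compound train for ratio 407/2016
target = 407/2016 in lowest terms: an exact hit needs N1·N3 = k·407 and N2·N4 = k·2016 for one integer k, every count in [12, 96]; additionally prefer no 1:1 stage (N1 ≠ N2, N3 ≠ N4)
k = 1: no 1:1-free in-range split of k·407 and k·2016 into factor pairs; take k = 2
k = 2: N1·N3 = 814 = 22·37, N2·N4 = 4032 = 42·96
achieved = 22·37/(42·96) = 407/2016; |achieved − target| = 0 ≤ 407/201600 ✓

N1=22 N2=42 N3=37 N4=96 achieved=407/2016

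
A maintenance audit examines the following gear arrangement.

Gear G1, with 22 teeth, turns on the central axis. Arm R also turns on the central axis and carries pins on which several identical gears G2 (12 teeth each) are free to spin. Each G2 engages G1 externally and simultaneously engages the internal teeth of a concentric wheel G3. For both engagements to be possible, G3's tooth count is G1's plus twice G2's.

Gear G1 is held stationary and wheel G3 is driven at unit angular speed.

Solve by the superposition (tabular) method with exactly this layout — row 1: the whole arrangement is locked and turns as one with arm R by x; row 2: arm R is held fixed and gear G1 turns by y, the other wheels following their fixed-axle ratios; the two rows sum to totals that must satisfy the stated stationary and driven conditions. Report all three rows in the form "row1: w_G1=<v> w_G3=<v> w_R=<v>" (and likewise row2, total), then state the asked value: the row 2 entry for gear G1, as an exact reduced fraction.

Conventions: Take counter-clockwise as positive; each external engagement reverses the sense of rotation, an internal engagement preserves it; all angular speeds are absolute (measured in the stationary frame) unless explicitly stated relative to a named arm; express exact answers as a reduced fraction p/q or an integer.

row1: w_G1=23/34 w_G3=23/34 w_R=23/34
row2: w_G1=-23/34 w_G3=11/34 w_R=0
total: w_G1=0 w_G3=1 w_R=23/34
asked value: -23/34

planetary set (22T centre, 12T on arm, 46T internal) — Willis relation
row 1 — lock + rotate with arm: ω_sun = ω_ring = ω_arm = x
superposition row 2 [arm held]: sun y, ring −(22/46)·y, arm 0
boundary: total ω_sun = x + y = 0 and total ω_ring = x − (22/46)·y = 1  ⇒  y = -23/34, x = 23/34
row 2 ring = −(22/46)·(-23/34) = 11/34
totals (row 1 + row 2): sun 23/34 + (-23/34) = 0, ring 23/34 + 11/34 = 1, arm 23/34 + 0 = 23/34
asked cell (row2, sun) = -23/34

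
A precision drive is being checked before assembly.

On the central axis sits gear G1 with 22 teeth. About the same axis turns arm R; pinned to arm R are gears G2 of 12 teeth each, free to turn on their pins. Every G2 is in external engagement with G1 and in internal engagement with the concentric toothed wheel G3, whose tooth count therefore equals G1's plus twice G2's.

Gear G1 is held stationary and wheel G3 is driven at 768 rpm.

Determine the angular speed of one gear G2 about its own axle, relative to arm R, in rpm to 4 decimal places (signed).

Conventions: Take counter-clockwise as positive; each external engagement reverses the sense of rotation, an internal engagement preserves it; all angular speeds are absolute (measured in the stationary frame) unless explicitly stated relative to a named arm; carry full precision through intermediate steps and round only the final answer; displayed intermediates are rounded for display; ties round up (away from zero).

recognized (axles ride arm R): planetary set, 22/12/46 teeth
normalise by the input: solve with ω_ring = 1, then scale by 768 rpm
ring teeth: 22 + 2·12 = 46
22(ω_sun−ω_arm) = −46(ω_ring−ω_arm),  ω_sun = 0, ω_ring = 1
22(0−ω_arm) = −46(1−ω_arm)  ⇒  68·ω_arm = 46  ⇒  ω_arm = 23/34
sun–planet mesh: 22·(0−23/34) = −12·(ω_p−ω_arm)  ⇒  ω_p−ω_arm = 253/204
scale: ω_p−ω_arm = 253/204 × 768 rpm = +952.4706 rpm

+952.4706 rpm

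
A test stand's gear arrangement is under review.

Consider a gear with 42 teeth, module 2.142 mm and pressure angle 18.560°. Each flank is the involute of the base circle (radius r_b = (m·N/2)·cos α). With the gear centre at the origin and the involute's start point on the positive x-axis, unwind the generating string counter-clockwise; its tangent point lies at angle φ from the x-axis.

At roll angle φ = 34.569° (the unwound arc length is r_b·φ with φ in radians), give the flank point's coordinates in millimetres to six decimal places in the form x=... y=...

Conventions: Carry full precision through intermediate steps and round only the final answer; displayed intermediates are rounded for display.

x=49.711768 y=3.009690

class = single-mesh tooth geometry [base-circle involute, m = 2.142, 42T]
pitch radius r_p = m·N/2 = 2.142·42/2 = 44.982000
base radius r_b = r_p·cos α = 44.982000·cos 18.560° = 42.642525
roll angle φ = 34.569° = 0.60334287 rad
x = r_b·(cos φ + φ·sin φ) = 49.711768
y = r_b·(sin φ − φ·cos φ) = 3.009690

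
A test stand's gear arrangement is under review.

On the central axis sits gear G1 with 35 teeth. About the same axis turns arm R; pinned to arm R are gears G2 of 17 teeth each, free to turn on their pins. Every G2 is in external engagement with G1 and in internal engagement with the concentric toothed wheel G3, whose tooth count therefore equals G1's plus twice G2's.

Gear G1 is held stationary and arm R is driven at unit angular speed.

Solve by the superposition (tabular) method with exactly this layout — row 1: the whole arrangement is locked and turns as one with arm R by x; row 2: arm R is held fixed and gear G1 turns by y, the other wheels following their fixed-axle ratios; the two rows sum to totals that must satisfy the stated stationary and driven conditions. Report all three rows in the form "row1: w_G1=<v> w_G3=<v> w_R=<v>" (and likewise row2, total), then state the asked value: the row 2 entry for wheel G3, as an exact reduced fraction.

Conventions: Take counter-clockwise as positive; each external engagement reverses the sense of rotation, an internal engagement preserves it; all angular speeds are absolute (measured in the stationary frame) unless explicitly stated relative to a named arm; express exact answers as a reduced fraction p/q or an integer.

row1: w_G1=1 w_G3=1 w_R=1
row2: w_G1=-1 w_G3=35/69 w_R=0
total: w_G1=0 w_G3=104/69 w_R=1
asked value: 35/69

topology: planetary set — G1 35T / G2 17T / G3 69T, arm = carrier (Willis)
row 1 (train locked, turned with arm): all members turn x
superposition row 2 [arm held]: sun y, ring −(35/69)·y, arm 0
boundary: total ω_sun = x + y = 0 and total ω_arm = x = 1  ⇒  y = -1, x = 1
row 2 ring = −(35/69)·(-1) = 35/69
totals (row 1 + row 2): sun 1 + (-1) = 0, ring 1 + 35/69 = 104/69, arm 1 + 0 = 1
asked cell (row2, ring) = 35/69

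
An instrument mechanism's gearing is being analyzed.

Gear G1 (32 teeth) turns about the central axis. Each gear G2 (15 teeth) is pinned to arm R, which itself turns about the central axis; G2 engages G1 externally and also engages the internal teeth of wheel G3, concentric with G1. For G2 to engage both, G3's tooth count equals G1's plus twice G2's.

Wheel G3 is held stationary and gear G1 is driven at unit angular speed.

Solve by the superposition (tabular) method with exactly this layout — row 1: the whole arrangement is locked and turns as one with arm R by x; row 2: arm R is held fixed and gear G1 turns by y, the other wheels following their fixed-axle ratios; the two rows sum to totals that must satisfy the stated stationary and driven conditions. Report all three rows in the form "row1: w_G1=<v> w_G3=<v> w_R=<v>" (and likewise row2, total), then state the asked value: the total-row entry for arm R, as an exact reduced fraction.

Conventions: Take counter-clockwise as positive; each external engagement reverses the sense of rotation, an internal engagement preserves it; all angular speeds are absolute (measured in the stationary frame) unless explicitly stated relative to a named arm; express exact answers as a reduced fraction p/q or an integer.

recognized (axles ride arm R): planetary set, 32/15/62 teeth
row 1 — lock + rotate with arm: ω_sun = ω_ring = ω_arm = x
row 2 (arm held, sun turns y): ω_ring = −(32/62)·y, ω_arm = 0
boundary: total ω_ring = x − (32/62)·y = 0 and total ω_sun = x + y = 1  ⇒  y = 31/47, x = 16/47
row 2 ring = −(32/62)·31/47 = -16/47
totals (row 1 + row 2): sun 16/47 + 31/47 = 1, ring 16/47 + (-16/47) = 0, arm 16/47 + 0 = 16/47
asked cell (total, arm) = 16/47

row1: w_G1=16/47 w_G3=16/47 w_R=16/47
row2: w_G1=31/47 w_G3=-16/47 w_R=0
total: w_G1=1 w_G3=0 w_R=16/47
asked value: 16/47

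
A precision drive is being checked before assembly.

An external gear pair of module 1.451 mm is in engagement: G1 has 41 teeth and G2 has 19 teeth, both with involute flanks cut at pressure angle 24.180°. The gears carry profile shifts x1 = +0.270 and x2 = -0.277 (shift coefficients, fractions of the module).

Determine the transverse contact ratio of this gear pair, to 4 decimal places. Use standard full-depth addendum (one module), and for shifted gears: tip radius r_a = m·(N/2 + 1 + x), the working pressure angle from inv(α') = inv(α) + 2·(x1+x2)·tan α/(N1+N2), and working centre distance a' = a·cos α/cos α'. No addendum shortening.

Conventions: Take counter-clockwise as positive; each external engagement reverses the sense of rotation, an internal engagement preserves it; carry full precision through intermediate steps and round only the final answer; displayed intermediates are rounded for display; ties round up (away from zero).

recognized (one external pair, fixed centres): single-mesh tooth geometry, m = 1.451, N1 = 41, N2 = 19
base radii: r_b1 = 27.135724, r_b2 = 12.575091
tip radii: r_a1 = 31.588270, r_a2 = 14.833573
inv(α') = inv(24.180°) + 2·(+0.270-0.277)·tan α/(41+19) = 0.02687294  ⇒  α' = 24.15018°
a' = a·cos α / cos α' = 43.5300·cos 24.180°/cos 24.15018° = 43.519837
action lengths: √(r_a1²−r_b1²) = 16.170074, √(r_a2²−r_b2²) = 7.867780
base pitch p_b = π·m·cos α = 4.158507
CR = (16.170074 + 7.867780 − 43.519837·sin 24.15018°)/4.158507 = 1.498757
contact ratio ≈ 1.4988

1.4988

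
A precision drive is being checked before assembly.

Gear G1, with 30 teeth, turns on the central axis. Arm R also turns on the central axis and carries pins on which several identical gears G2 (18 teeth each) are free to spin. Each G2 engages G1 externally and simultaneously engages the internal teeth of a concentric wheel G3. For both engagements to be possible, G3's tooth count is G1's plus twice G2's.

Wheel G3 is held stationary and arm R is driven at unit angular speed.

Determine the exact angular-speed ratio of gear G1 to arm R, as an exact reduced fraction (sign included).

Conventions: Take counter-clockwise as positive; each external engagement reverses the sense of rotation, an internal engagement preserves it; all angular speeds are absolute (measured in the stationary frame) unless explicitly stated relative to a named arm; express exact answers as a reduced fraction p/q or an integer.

topology: planetary set — G1 30T / G2 18T / G3 66T, arm = carrier (Willis)
ring teeth: 30 + 2·18 = 66
30(ω_sun−ω_arm) = −66(ω_ring−ω_arm),  ω_ring = 0, ω_arm = 1
ω_sun = 1 − (66/30)(0−1) = 16/5
ω_out/ω_in = 16/5

16/5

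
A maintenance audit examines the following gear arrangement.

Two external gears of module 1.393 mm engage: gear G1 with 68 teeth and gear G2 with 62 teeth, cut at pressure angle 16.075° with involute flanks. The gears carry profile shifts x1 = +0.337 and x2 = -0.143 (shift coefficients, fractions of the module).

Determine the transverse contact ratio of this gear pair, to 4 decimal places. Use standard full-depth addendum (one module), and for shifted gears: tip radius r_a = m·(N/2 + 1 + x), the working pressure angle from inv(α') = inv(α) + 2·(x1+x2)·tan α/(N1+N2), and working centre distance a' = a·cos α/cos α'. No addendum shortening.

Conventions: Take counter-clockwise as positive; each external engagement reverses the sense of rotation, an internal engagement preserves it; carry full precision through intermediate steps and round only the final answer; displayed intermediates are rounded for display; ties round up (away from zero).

topology: single-mesh involute geometry — m = 1.393, 68T/62T pair
base radii: r_b1 = 45.510149, r_b2 = 41.494547
tip radii: r_a1 = 49.224441, r_a2 = 44.376801
inv(α') = inv(16.075°) + 2·(+0.337-0.143)·tan α/(68+62) = 0.00846092  ⇒  α' = 16.64669°
a' = a·cos α / cos α' = 90.5450·cos 16.075°/cos 16.64669° = 90.810617
action lengths: √(r_a1²−r_b1²) = 18.758250, √(r_a2²−r_b2²) = 15.732228
base pitch p_b = π·m·cos α = 4.205128
CR = (18.758250 + 15.732228 − 90.810617·sin 16.64669°)/4.205128 = 2.015644
contact ratio ≈ 2.0156

2.0156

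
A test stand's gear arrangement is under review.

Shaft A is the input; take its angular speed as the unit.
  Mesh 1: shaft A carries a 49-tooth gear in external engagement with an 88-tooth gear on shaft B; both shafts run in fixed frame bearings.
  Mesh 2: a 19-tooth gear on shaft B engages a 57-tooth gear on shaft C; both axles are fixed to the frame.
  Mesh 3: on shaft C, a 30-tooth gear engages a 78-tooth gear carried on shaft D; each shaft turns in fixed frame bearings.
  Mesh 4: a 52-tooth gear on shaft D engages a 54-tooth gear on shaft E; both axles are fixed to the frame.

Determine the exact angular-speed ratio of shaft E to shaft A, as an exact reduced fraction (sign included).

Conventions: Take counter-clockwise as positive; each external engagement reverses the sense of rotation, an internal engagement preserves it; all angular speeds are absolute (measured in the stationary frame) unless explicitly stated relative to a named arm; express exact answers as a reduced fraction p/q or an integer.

class = fixed-axis compound train [4 meshes; 4 ratios multiply, 4 sense flips]
mesh 1 [49T→88T]: running ratio 49/88, sense −
mesh 2 [19T→57T]: running ratio 49/264, sense +
mesh 3 [30T→78T]: running ratio 245/3432, sense −
mesh 4 [52T→54T]: running ratio 245/3564, sense +
ω_out/ω_in = 245/3564

245/3564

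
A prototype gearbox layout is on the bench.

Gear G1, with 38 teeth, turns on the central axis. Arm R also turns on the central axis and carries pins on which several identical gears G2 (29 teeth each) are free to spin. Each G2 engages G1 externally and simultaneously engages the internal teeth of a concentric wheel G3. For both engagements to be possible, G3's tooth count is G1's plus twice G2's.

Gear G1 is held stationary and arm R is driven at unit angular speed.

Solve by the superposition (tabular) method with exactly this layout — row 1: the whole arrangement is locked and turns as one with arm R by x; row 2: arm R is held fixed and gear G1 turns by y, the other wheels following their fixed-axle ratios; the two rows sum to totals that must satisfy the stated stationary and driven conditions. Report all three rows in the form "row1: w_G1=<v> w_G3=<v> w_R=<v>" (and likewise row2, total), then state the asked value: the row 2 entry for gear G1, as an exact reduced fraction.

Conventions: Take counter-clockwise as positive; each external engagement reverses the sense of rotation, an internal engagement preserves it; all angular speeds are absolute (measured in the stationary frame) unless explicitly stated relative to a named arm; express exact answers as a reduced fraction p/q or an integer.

row1: w_G1=1 w_G3=1 w_R=1
row2: w_G1=-1 w_G3=19/48 w_R=0
total: w_G1=0 w_G3=67/48 w_R=1
asked value: -1

topology: planetary set — G1 38T / G2 29T / G3 96T, arm = carrier (Willis)
superposition row 1 [locked train]: every member turns x
row 2 — arm fixed, fixed-axis ratios: sun y, ring −(38/96)·y, arm 0
boundary: total ω_sun = x + y = 0 and total ω_arm = x = 1  ⇒  y = -1, x = 1
row 2 ring = −(38/96)·(-1) = 19/48
totals (row 1 + row 2): sun 1 + (-1) = 0, ring 1 + 19/48 = 67/48, arm 1 + 0 = 1
asked cell (row2, sun) = -1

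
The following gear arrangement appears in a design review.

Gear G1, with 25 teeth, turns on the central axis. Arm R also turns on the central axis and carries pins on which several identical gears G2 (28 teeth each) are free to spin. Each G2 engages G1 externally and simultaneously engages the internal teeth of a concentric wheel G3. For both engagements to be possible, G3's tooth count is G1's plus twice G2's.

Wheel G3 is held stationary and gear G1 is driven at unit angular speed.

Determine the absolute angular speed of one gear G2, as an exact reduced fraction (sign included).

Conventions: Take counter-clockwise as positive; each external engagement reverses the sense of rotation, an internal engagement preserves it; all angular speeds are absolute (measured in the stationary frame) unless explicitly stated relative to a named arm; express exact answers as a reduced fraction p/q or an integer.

-25/56

planetary set (25T centre, 28T on arm, 81T internal) — Willis relation
ring teeth: 25 + 2·28 = 81
25(ω_sun−ω_arm) = −81(ω_ring−ω_arm),  ω_ring = 0, ω_sun = 1
25(1−ω_arm) = −81(0−ω_arm)  ⇒  106·ω_arm = 25  ⇒  ω_arm = 25/106
sun–planet mesh: 25·(1−25/106) = −28·(ω_p−ω_arm)  ⇒  ω_p−ω_arm = -2025/2968
ω_p = 25/106 − 2025/2968 = -25/56
exact speed ratio = -25/56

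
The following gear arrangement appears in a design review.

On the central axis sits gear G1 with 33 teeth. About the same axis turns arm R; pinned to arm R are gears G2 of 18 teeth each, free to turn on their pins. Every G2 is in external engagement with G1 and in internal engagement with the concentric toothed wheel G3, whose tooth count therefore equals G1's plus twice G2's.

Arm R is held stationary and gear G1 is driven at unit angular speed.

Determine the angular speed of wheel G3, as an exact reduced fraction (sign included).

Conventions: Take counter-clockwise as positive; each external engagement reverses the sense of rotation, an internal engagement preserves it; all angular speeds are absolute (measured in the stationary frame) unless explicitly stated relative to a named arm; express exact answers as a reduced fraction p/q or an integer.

recognized (axles ride arm R): planetary set, 33/18/69 teeth
ring teeth: 33 + 2·18 = 69
33(ω_sun−ω_arm) = −69(ω_ring−ω_arm),  ω_arm = 0, ω_sun = 1
ω_ring = 0 − (33/69)(1−0) = -11/23
exact speed ratio = -11/23

-11/23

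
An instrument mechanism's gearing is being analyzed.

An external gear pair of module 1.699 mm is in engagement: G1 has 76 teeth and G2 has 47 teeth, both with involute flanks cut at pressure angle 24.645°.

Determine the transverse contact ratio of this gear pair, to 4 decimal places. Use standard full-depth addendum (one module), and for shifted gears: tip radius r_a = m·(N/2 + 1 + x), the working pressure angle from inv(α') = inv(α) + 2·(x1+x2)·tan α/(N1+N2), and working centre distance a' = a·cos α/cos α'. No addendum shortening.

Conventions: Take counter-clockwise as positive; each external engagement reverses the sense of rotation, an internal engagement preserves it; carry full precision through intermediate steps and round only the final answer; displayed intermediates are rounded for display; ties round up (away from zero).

recognized (one external pair, fixed centres): single-mesh tooth geometry, m = 1.699, N1 = 76, N2 = 47
base radii: r_b1 = 58.680975, r_b2 = 36.289550
tip radii: r_a1 = 66.261000, r_a2 = 41.625500
no profile shift: α' = α, a' = a
action lengths: √(r_a1²−r_b1²) = 30.774393, √(r_a2²−r_b2²) = 20.389968
base pitch p_b = π·m·cos α = 4.851361
CR = (30.774393 + 20.389968 − 104.488500·sin 24.64500°)/4.851361 = 1.565169
contact ratio ≈ 1.5652

1.5652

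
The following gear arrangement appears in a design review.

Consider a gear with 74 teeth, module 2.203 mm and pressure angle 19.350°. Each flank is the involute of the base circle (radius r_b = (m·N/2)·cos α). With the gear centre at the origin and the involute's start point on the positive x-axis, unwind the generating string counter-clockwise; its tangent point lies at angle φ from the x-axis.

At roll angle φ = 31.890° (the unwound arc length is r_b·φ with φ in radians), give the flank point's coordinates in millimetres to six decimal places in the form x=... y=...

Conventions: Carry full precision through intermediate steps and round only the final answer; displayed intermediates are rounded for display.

x=87.912153 y=4.284737

topology: single-mesh involute geometry — m = 2.203, N = 74
pitch radius r_p = m·N/2 = 2.203·74/2 = 81.511000
base radius r_b = r_p·cos α = 81.511000·cos 19.350° = 76.906620
roll angle φ = 31.890° = 0.55658550 rad
x = r_b·(cos φ + φ·sin φ) = 87.912153
y = r_b·(sin φ − φ·cos φ) = 4.284737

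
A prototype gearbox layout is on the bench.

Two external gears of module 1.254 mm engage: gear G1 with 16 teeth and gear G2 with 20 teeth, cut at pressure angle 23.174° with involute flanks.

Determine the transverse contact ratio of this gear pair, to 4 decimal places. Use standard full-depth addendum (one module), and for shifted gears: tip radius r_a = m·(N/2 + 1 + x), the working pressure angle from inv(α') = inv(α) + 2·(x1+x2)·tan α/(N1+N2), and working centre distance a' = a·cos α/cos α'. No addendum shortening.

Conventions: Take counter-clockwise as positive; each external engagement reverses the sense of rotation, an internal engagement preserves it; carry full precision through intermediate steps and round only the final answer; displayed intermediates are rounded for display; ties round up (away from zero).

1.4350

topology: single-mesh involute geometry — m = 1.254, 16T/20T pair
base radii: r_b1 = 9.222558, r_b2 = 11.528198
tip radii: r_a1 = 11.286000, r_a2 = 13.794000
no profile shift: α' = α, a' = a
action lengths: √(r_a1²−r_b1²) = 6.505245, √(r_a2²−r_b2²) = 7.574635
base pitch p_b = π·m·cos α = 3.621690
CR = (6.505245 + 7.574635 − 22.572000·sin 23.17400°)/3.621690 = 1.435031
contact ratio ≈ 1.4350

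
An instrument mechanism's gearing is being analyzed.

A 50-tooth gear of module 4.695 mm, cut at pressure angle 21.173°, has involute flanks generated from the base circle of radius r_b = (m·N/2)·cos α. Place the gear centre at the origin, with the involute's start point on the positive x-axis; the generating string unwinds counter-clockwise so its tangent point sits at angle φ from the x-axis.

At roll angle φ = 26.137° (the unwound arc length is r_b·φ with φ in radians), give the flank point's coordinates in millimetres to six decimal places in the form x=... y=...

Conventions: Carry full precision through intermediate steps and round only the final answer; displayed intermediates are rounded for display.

x=120.254117 y=3.391839

topology: single-mesh involute geometry — m = 4.695, N = 50
pitch radius r_p = m·N/2 = 4.695·50/2 = 117.375000
base radius r_b = r_p·cos α = 117.375000·cos 21.173° = 109.451496
roll angle φ = 26.137° = 0.45617671 rad
x = r_b·(cos φ + φ·sin φ) = 120.254117
y = r_b·(sin φ − φ·cos φ) = 3.391839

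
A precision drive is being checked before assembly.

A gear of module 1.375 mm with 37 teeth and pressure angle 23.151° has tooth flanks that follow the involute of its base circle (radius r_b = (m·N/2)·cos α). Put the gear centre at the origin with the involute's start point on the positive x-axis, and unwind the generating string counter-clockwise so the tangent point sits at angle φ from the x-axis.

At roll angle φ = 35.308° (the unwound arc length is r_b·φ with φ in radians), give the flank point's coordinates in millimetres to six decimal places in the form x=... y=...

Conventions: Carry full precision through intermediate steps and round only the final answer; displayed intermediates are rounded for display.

x=27.417286 y=1.756144

topology: single-mesh involute geometry — m = 1.375, N = 37
pitch radius r_p = m·N/2 = 1.375·37/2 = 25.437500
base radius r_b = r_p·cos α = 25.437500·cos 23.151° = 23.389067
roll angle φ = 35.308° = 0.61624085 rad
x = r_b·(cos φ + φ·sin φ) = 27.417286
y = r_b·(sin φ − φ·cos φ) = 1.756144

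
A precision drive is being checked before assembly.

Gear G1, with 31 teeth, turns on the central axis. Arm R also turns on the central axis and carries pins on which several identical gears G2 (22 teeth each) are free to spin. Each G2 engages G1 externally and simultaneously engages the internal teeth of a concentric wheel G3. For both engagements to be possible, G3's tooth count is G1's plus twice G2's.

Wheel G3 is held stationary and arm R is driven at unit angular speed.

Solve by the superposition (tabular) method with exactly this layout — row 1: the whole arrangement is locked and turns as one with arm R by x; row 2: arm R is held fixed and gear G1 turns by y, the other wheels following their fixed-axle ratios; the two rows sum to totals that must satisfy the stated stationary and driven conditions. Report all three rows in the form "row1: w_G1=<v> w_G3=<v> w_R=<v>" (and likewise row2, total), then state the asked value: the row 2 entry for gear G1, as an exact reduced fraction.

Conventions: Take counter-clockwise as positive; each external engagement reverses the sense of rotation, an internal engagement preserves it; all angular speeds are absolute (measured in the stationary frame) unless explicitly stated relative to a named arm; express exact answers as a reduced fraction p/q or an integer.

recognized (axles ride arm R): planetary set, 31/22/75 teeth
row 1: whole set turns with the arm by x
row 2 — arm fixed, fixed-axis ratios: sun y, ring −(31/75)·y, arm 0
boundary: total ω_ring = x − (31/75)·y = 0 and total ω_arm = x = 1  ⇒  y = 75/31, x = 1
row 2 ring = −(31/75)·75/31 = -1
totals (row 1 + row 2): sun 1 + 75/31 = 106/31, ring 1 + (-1) = 0, arm 1 + 0 = 1
asked cell (row2, sun) = 75/31

row1: w_G1=1 w_G3=1 w_R=1
row2: w_G1=75/31 w_G3=-1 w_R=0
total: w_G1=106/31 w_G3=0 w_R=1
asked value: 75/31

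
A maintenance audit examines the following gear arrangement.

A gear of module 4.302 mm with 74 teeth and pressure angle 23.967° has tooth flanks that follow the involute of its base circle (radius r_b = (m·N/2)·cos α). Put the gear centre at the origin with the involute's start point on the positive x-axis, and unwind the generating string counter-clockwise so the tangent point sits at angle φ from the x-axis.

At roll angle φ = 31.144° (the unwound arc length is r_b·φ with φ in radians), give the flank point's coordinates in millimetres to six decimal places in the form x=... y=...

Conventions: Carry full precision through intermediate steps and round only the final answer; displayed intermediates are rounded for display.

single-mesh involute tooth geometry (74T wheel at module 4.302)
pitch radius r_p = m·N/2 = 4.302·74/2 = 159.174000
base radius r_b = r_p·cos α = 159.174000·cos 23.967° = 145.449949
roll angle φ = 31.144° = 0.54356534 rad
x = r_b·(cos φ + φ·sin φ) = 165.376174
y = r_b·(sin φ − φ·cos φ) = 7.558944

x=165.376174 y=7.558944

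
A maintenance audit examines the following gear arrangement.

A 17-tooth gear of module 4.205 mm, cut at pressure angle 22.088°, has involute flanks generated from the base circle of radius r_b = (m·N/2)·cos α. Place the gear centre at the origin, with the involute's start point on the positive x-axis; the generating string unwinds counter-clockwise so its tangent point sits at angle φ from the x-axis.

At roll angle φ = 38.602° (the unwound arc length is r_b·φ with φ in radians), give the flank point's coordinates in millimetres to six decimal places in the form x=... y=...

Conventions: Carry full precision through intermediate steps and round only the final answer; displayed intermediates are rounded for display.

topology: single-mesh involute geometry — m = 4.205, N = 17
pitch radius r_p = m·N/2 = 4.205·17/2 = 35.742500
base radius r_b = r_p·cos α = 35.742500·cos 22.088° = 33.119265
roll angle φ = 38.602° = 0.67373200 rad
x = r_b·(cos φ + φ·sin φ) = 39.804214
y = r_b·(sin φ − φ·cos φ) = 3.225359

x=39.804214 y=3.225359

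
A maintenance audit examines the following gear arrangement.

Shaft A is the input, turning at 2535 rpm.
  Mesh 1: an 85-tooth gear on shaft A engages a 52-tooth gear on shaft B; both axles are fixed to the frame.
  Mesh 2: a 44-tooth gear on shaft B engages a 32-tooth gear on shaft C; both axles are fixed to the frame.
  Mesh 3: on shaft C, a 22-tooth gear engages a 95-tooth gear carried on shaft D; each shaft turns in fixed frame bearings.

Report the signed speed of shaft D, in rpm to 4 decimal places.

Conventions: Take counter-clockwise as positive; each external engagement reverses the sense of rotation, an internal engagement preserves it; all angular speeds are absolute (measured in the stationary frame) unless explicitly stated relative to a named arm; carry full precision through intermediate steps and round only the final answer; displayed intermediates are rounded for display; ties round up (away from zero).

-1319.4572 rpm

3-mesh fixed-axis compound train (all bearings frame-fixed)
mesh 1 [85T→52T]: ω = 2535.0000×85/52 = 4143.7500 rpm, sense flips to −
mesh 2 [44T→32T]: ω = 4143.7500×44/32 = 5697.6563 rpm, sense flips to +
mesh 3 [22T→95T]: ω = 5697.6563×22/95 = 1319.4572 rpm, sense flips to −
signed output speed = -1319.4572 rpm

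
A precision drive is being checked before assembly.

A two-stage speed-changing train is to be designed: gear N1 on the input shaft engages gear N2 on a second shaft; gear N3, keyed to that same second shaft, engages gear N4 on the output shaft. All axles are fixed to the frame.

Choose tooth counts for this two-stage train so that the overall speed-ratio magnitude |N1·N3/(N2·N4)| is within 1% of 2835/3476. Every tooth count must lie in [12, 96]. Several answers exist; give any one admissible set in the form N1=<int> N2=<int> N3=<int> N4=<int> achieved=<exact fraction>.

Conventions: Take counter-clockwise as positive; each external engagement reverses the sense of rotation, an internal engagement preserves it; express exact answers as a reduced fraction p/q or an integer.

N1=35 N2=44 N3=81 N4=79 achieved=2835/3476

topology: fixed-axis compound train — 2 stages, target 2835/3476
target = 2835/3476 in lowest terms: an exact hit needs N1·N3 = k·2835 and N2·N4 = k·3476 for one integer k, every count in [12, 96]; additionally prefer no 1:1 stage (N1 ≠ N2, N3 ≠ N4)
k = 1: N1·N3 = 2835 = 35·81, N2·N4 = 3476 = 44·79
achieved = 35·81/(44·79) = 2835/3476; |achieved − target| = 0 ≤ 567/69520 ✓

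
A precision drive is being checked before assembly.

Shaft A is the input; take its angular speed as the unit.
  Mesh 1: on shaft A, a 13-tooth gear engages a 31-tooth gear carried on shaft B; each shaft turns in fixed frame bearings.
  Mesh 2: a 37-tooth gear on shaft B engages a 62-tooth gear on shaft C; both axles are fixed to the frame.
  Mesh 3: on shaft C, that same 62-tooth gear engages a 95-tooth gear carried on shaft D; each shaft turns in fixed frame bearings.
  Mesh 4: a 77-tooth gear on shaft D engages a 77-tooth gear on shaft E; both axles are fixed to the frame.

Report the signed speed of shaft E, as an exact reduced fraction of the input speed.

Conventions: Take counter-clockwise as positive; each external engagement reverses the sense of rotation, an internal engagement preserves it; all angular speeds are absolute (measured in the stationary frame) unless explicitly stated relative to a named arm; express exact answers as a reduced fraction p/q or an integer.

4-mesh fixed-axis compound train (all bearings frame-fixed)
mesh 1 [13T→31T]: |ω|/ω_in = 1×13/31 = 13/31, sense flips to −
mesh 2 [37T→62T]: |ω|/ω_in = (13/31)×37/62 = 481/1922, sense flips to +
mesh 3 [62T→95T]: |ω|/ω_in = (481/1922)×62/95 = 481/2945, sense flips to −
mesh 4 [77T→77T]: |ω|/ω_in = (481/2945)×77/77 = 481/2945, sense flips to +
signed output speed (× input speed) = 481/2945

481/2945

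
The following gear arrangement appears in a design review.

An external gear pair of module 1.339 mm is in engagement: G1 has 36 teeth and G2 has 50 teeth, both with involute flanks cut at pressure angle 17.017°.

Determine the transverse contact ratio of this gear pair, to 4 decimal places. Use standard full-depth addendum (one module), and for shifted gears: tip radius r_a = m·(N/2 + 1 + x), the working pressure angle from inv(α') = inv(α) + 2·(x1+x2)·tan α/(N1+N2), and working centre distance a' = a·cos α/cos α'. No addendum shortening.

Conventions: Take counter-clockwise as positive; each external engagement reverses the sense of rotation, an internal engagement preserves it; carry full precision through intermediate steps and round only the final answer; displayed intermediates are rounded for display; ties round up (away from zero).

1.8929

topology: single-mesh involute geometry — m = 1.339, 36T/50T pair
base radii: r_b1 = 23.046765, r_b2 = 32.009396
tip radii: r_a1 = 25.441000, r_a2 = 34.814000
no profile shift: α' = α, a' = a
action lengths: √(r_a1²−r_b1²) = 10.774557, √(r_a2²−r_b2²) = 13.689892
base pitch p_b = π·m·cos α = 4.022419
CR = (10.774557 + 13.689892 − 57.577000·sin 17.01700°)/4.022419 = 1.892947
contact ratio ≈ 1.8929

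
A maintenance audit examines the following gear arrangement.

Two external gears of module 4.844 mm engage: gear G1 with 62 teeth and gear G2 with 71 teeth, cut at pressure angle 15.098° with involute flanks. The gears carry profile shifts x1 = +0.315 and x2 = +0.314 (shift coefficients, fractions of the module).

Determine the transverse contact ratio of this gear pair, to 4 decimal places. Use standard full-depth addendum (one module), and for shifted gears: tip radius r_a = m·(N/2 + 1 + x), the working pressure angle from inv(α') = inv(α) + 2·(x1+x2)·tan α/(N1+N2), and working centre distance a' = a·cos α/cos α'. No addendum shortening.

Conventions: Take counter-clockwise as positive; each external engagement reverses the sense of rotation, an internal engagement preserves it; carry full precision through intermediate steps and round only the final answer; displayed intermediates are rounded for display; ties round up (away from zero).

class = single-mesh tooth geometry [involute pair 62T × 71T, m = 4.844]
base radii: r_b1 = 144.980598, r_b2 = 166.026168
tip radii: r_a1 = 156.533860, r_a2 = 178.327016
inv(α') = inv(15.098°) + 2·(+0.315+0.314)·tan α/(62+71) = 0.00882523  ⇒  α' = 16.87678°
a' = a·cos α / cos α' = 322.1260·cos 15.098°/cos 16.87678° = 325.004275
action lengths: √(r_a1²−r_b1²) = 59.020976, √(r_a2²−r_b2²) = 65.083301
base pitch p_b = π·m·cos α = 14.692580
CR = (59.020976 + 65.083301 − 325.004275·sin 16.87678°)/14.692580 = 2.024889
contact ratio ≈ 2.0249

2.0249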